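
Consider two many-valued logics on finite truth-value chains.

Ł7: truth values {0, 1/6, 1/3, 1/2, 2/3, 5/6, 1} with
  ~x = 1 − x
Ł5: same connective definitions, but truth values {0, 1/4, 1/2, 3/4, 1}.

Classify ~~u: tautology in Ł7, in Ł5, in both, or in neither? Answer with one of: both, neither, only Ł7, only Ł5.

neither

In Ł7: at u = 0 the value is 0 — not a tautology.
In Ł5: at u = 0 the value is 0 — not a tautology.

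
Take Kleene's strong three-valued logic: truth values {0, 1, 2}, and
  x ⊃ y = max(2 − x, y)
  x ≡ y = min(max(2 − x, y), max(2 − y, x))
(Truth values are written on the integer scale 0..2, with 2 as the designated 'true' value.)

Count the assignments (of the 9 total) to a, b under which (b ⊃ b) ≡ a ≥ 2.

a = 0, b = 0 ↦ 0  <
a = 0, b = 1 ↦ 1  <
a = 0, b = 2 ↦ 0  <
a = 1, b = 0 ↦ 1  <
a = 1, b = 1 ↦ 1  <
a = 1, b = 2 ↦ 1  <
a = 2, b = 0 ↦ 2  ≥
a = 2, b = 1 ↦ 1  <
a = 2, b = 2 ↦ 2  ≥
So 2 of the 9 assignments meet the threshold.

2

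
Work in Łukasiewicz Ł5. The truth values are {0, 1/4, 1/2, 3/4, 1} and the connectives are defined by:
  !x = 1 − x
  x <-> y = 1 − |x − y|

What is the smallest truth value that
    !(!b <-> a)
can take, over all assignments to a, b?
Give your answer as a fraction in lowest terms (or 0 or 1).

0

Take a = 0, b = 1:
!b = !1 = 0
!b <-> a = 0 <-> 0 = 1
!(!b <-> a) = !1 = 0
No assignment yields a value below 0, so this is the minimum.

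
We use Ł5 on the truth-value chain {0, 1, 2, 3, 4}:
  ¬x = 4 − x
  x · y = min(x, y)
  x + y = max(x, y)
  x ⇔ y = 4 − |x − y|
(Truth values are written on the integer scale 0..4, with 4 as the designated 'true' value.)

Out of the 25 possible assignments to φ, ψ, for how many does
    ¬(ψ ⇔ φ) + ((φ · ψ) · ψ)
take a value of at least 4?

value 4: 3 assignments (counts)
value 3: 7 assignments
value 2: 9 assignments
value 1: 5 assignments
value 0: 1 assignment
So 3 of the 25 assignments meet the threshold.

3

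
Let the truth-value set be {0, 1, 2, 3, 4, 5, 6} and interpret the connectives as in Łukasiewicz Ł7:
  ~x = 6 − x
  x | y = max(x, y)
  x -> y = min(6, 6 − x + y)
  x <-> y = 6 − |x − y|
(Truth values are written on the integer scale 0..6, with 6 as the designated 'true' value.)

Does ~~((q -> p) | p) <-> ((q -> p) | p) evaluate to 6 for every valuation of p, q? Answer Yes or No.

At p = 2, q = 0, for instance:
q -> p = 0 -> 2 = 6
(q -> p) | p = 6 | 2 = 6
~((q -> p) | p) = ~6 = 0
~~((q -> p) | p) = ~0 = 6
~~((q -> p) | p) <-> ((q -> p) | p) = 6 <-> 6 = 6
and checking the remaining 48 assignments likewise gives ≥ 6 in every case.

Yes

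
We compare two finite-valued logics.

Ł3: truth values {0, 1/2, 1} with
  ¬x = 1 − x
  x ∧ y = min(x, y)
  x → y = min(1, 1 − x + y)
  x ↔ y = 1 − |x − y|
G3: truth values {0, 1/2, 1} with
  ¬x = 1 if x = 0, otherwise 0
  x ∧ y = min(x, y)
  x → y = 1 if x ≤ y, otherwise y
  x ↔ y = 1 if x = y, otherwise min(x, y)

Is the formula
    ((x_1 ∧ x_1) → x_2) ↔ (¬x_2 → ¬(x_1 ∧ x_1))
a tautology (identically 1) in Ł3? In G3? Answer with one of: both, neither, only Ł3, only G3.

In Ł3: every assignment gives 1 — tautology.
In G3: at x_1 = 1, x_2 = 1/2 the value is 1/2 — not a tautology.

only Ł3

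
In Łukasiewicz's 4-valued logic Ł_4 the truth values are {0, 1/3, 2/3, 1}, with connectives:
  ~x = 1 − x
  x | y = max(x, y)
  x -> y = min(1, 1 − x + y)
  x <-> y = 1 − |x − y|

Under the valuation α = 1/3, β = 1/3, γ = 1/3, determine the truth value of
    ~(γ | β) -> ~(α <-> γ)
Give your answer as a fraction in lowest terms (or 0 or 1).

γ | β = 1/3 | 1/3 = 1/3
~(γ | β) = ~1/3 = 2/3
α <-> γ = 1/3 <-> 1/3 = 1
~(α <-> γ) = ~1 = 0
~(γ | β) -> ~(α <-> γ) = 2/3 -> 0 = 1/3

1/3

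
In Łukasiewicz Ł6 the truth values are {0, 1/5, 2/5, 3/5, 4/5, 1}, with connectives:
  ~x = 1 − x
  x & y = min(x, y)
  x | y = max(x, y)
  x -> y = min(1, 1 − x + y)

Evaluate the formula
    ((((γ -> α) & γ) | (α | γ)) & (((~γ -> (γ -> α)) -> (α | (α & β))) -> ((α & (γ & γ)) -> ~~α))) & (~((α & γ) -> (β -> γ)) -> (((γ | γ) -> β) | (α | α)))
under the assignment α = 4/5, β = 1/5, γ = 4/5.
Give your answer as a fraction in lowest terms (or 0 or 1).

4/5

γ -> α = 4/5 -> 4/5 = 1
(γ -> α) & γ = 1 & 4/5 = 4/5
α | γ = 4/5 | 4/5 = 4/5
((γ -> α) & γ) | (α | γ) = 4/5 | 4/5 = 4/5
~γ = ~4/5 = 1/5
γ -> α = 4/5 -> 4/5 = 1
~γ -> (γ -> α) = 1/5 -> 1 = 1
α & β = 4/5 & 1/5 = 1/5
α | (α & β) = 4/5 | 1/5 = 4/5
(~γ -> (γ -> α)) -> (α | (α & β)) = 1 -> 4/5 = 4/5
γ & γ = 4/5 & 4/5 = 4/5
α & (γ & γ) = 4/5 & 4/5 = 4/5
~α = ~4/5 = 1/5
~~α = ~1/5 = 4/5
(α & (γ & γ)) -> ~~α = 4/5 -> 4/5 = 1
((~γ -> (γ -> α)) -> (α | (α & β))) -> ((α & (γ & γ)) -> ~~α) = 4/5 -> 1 = 1
(((γ -> α) & γ) | (α | γ)) & (((~γ -> (γ -> α)) -> (α | (α & β))) -> ((α & (γ & γ)) -> ~~α)) = 4/5 & 1 = 4/5
α & γ = 4/5 & 4/5 = 4/5
β -> γ = 1/5 -> 4/5 = 1
(α & γ) -> (β -> γ) = 4/5 -> 1 = 1
~((α & γ) -> (β -> γ)) = ~1 = 0
γ | γ = 4/5 | 4/5 = 4/5
(γ | γ) -> β = 4/5 -> 1/5 = 2/5
α | α = 4/5 | 4/5 = 4/5
((γ | γ) -> β) | (α | α) = 2/5 | 4/5 = 4/5
~((α & γ) -> (β -> γ)) -> (((γ | γ) -> β) | (α | α)) = 0 -> 4/5 = 1
((((γ -> α) & γ) | (α | γ)) & (((~γ -> (γ -> α)) -> (α | (α & β))) -> ((α & (γ & γ)) -> ~~α))) & (~((α & γ) -> (β -> γ)) -> (((γ | γ) -> β) | (α | α))) = 4/5 & 1 = 4/5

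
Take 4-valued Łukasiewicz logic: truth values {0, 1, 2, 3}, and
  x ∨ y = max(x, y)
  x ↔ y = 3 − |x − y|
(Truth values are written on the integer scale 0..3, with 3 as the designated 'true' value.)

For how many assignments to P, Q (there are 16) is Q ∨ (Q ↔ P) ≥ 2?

13

P = 0, Q = 0 ↦ 3  ≥
P = 0, Q = 1 ↦ 2  ≥
P = 0, Q = 2 ↦ 2  ≥
P = 0, Q = 3 ↦ 3  ≥
P = 1, Q = 0 ↦ 2  ≥
P = 1, Q = 1 ↦ 3  ≥
P = 1, Q = 2 ↦ 2  ≥
P = 1, Q = 3 ↦ 3  ≥
P = 2, Q = 0 ↦ 1  <
P = 2, Q = 1 ↦ 2  ≥
P = 2, Q = 2 ↦ 3  ≥
P = 2, Q = 3 ↦ 3  ≥
P = 3, Q = 0 ↦ 0  <
P = 3, Q = 1 ↦ 1  <
P = 3, Q = 2 ↦ 2  ≥
P = 3, Q = 3 ↦ 3  ≥
So 13 of the 16 assignments meet the threshold.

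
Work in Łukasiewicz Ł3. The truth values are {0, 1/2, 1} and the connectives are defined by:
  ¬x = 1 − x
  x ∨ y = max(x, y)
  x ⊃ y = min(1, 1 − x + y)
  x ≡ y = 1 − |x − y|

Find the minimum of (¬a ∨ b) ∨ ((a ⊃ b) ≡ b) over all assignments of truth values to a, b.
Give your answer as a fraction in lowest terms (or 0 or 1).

Take a = 1/2, b = 0:
¬a = ¬1/2 = 1/2
¬a ∨ b = 1/2 ∨ 0 = 1/2
a ⊃ b = 1/2 ⊃ 0 = 1/2
(a ⊃ b) ≡ b = 1/2 ≡ 0 = 1/2
(¬a ∨ b) ∨ ((a ⊃ b) ≡ b) = 1/2 ∨ 1/2 = 1/2
No assignment yields a value below 1/2, so this is the minimum.

1/2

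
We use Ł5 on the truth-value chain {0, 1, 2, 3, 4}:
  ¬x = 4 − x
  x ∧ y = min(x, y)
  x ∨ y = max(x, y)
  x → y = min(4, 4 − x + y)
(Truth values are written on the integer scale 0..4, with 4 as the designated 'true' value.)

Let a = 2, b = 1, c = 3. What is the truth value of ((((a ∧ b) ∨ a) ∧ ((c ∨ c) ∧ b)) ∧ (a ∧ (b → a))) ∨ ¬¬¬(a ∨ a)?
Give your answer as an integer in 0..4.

a ∧ b = 2 ∧ 1 = 1
(a ∧ b) ∨ a = 1 ∨ 2 = 2
c ∨ c = 3 ∨ 3 = 3
(c ∨ c) ∧ b = 3 ∧ 1 = 1
((a ∧ b) ∨ a) ∧ ((c ∨ c) ∧ b) = 2 ∧ 1 = 1
b → a = 1 → 2 = 4
a ∧ (b → a) = 2 ∧ 4 = 2
(((a ∧ b) ∨ a) ∧ ((c ∨ c) ∧ b)) ∧ (a ∧ (b → a)) = 1 ∧ 2 = 1
a ∨ a = 2 ∨ 2 = 2
¬(a ∨ a) = ¬2 = 2
¬¬(a ∨ a) = ¬2 = 2
¬¬¬(a ∨ a) = ¬2 = 2
((((a ∧ b) ∨ a) ∧ ((c ∨ c) ∧ b)) ∧ (a ∧ (b → a))) ∨ ¬¬¬(a ∨ a) = 1 ∨ 2 = 2

2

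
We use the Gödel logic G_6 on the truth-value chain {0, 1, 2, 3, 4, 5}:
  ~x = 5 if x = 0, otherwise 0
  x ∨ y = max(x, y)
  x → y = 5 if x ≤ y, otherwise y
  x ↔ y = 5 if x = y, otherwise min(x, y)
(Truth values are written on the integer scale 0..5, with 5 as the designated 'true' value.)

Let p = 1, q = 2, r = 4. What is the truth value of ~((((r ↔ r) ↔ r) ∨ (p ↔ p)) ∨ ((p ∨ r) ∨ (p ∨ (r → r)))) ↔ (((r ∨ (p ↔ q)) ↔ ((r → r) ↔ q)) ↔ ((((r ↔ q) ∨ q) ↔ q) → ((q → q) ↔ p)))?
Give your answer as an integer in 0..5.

0

r ↔ r = 4 ↔ 4 = 5
(r ↔ r) ↔ r = 5 ↔ 4 = 4
p ↔ p = 1 ↔ 1 = 5
((r ↔ r) ↔ r) ∨ (p ↔ p) = 4 ∨ 5 = 5
p ∨ r = 1 ∨ 4 = 4
r → r = 4 → 4 = 5
p ∨ (r → r) = 1 ∨ 5 = 5
(p ∨ r) ∨ (p ∨ (r → r)) = 4 ∨ 5 = 5
(((r ↔ r) ↔ r) ∨ (p ↔ p)) ∨ ((p ∨ r) ∨ (p ∨ (r → r))) = 5 ∨ 5 = 5
~((((r ↔ r) ↔ r) ∨ (p ↔ p)) ∨ ((p ∨ r) ∨ (p ∨ (r → r)))) = ~5 = 0
p ↔ q = 1 ↔ 2 = 1
r ∨ (p ↔ q) = 4 ∨ 1 = 4
r → r = 4 → 4 = 5
(r → r) ↔ q = 5 ↔ 2 = 2
(r ∨ (p ↔ q)) ↔ ((r → r) ↔ q) = 4 ↔ 2 = 2
r ↔ q = 4 ↔ 2 = 2
(r ↔ q) ∨ q = 2 ∨ 2 = 2
((r ↔ q) ∨ q) ↔ q = 2 ↔ 2 = 5
q → q = 2 → 2 = 5
(q → q) ↔ p = 5 ↔ 1 = 1
(((r ↔ q) ∨ q) ↔ q) → ((q → q) ↔ p) = 5 → 1 = 1
((r ∨ (p ↔ q)) ↔ ((r → r) ↔ q)) ↔ ((((r ↔ q) ∨ q) ↔ q) → ((q → q) ↔ p)) = 2 ↔ 1 = 1
~((((r ↔ r) ↔ r) ∨ (p ↔ p)) ∨ ((p ∨ r) ∨ (p ∨ (r → r)))) ↔ (((r ∨ (p ↔ q)) ↔ ((r → r) ↔ q)) ↔ ((((r ↔ q) ∨ q) ↔ q) → ((q → q) ↔ p))) = 0 ↔ 1 = 0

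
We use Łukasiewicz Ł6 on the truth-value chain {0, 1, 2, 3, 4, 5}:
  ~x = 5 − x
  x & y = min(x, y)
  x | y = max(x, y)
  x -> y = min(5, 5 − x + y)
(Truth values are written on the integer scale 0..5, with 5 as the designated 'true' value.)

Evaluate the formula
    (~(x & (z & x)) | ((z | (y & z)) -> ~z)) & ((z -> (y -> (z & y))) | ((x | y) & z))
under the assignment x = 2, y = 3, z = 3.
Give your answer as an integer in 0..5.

4

z & x = 3 & 2 = 2
x & (z & x) = 2 & 2 = 2
~(x & (z & x)) = ~2 = 3
y & z = 3 & 3 = 3
z | (y & z) = 3 | 3 = 3
~z = ~3 = 2
(z | (y & z)) -> ~z = 3 -> 2 = 4
~(x & (z & x)) | ((z | (y & z)) -> ~z) = 3 | 4 = 4
z & y = 3 & 3 = 3
y -> (z & y) = 3 -> 3 = 5
z -> (y -> (z & y)) = 3 -> 5 = 5
x | y = 2 | 3 = 3
(x | y) & z = 3 & 3 = 3
(z -> (y -> (z & y))) | ((x | y) & z) = 5 | 3 = 5
(~(x & (z & x)) | ((z | (y & z)) -> ~z)) & ((z -> (y -> (z & y))) | ((x | y) & z)) = 4 & 5 = 4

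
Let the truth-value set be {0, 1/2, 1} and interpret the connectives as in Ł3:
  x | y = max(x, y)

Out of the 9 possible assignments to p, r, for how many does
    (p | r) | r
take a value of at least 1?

p = 0, r = 0 ↦ 0  <
p = 0, r = 1/2 ↦ 1/2  <
p = 0, r = 1 ↦ 1  ≥
p = 1/2, r = 0 ↦ 1/2  <
p = 1/2, r = 1/2 ↦ 1/2  <
p = 1/2, r = 1 ↦ 1  ≥
p = 1, r = 0 ↦ 1  ≥
p = 1, r = 1/2 ↦ 1  ≥
p = 1, r = 1 ↦ 1  ≥
So 5 of the 9 assignments meet the threshold.

5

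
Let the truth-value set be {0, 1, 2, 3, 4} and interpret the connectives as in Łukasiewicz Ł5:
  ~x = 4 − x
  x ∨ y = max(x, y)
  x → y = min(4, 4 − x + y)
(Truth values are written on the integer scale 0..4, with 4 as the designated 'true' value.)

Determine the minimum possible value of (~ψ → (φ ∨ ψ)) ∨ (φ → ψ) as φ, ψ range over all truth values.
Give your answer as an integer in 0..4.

Take φ = 2, ψ = 0:
~ψ = ~0 = 4
φ ∨ ψ = 2 ∨ 0 = 2
~ψ → (φ ∨ ψ) = 4 → 2 = 2
φ → ψ = 2 → 0 = 2
(~ψ → (φ ∨ ψ)) ∨ (φ → ψ) = 2 ∨ 2 = 2
No assignment yields a value below 2, so this is the minimum.

2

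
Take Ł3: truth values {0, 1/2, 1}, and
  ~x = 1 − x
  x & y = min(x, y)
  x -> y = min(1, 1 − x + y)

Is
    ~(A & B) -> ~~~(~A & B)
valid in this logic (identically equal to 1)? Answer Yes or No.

Counterexample: take A = 0, B = 1/2.
A & B = 0 & 1/2 = 0
~(A & B) = ~0 = 1
~A = ~0 = 1
~A & B = 1 & 1/2 = 1/2
~(~A & B) = ~1/2 = 1/2
~~(~A & B) = ~1/2 = 1/2
~~~(~A & B) = ~1/2 = 1/2
~(A & B) -> ~~~(~A & B) = 1 -> 1/2 = 1/2
This gives 1/2 ≠ 1.

No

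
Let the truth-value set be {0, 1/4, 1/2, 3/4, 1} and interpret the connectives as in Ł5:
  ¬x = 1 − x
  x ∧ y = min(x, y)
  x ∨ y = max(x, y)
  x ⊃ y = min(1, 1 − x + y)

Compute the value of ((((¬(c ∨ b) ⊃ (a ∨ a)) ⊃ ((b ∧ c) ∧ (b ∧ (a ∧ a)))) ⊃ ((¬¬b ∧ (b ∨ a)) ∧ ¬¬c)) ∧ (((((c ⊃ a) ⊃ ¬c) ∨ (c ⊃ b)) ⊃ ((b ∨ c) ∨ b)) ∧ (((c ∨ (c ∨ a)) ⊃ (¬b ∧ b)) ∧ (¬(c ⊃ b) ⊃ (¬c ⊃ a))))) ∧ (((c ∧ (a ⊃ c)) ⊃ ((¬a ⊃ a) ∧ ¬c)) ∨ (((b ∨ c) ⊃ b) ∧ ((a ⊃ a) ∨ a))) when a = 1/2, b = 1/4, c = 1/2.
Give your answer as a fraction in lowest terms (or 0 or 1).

c ∨ b = 1/2 ∨ 1/4 = 1/2
¬(c ∨ b) = ¬1/2 = 1/2
a ∨ a = 1/2 ∨ 1/2 = 1/2
¬(c ∨ b) ⊃ (a ∨ a) = 1/2 ⊃ 1/2 = 1
b ∧ c = 1/4 ∧ 1/2 = 1/4
a ∧ a = 1/2 ∧ 1/2 = 1/2
b ∧ (a ∧ a) = 1/4 ∧ 1/2 = 1/4
(b ∧ c) ∧ (b ∧ (a ∧ a)) = 1/4 ∧ 1/4 = 1/4
(¬(c ∨ b) ⊃ (a ∨ a)) ⊃ ((b ∧ c) ∧ (b ∧ (a ∧ a))) = 1 ⊃ 1/4 = 1/4
¬b = ¬1/4 = 3/4
¬¬b = ¬3/4 = 1/4
b ∨ a = 1/4 ∨ 1/2 = 1/2
¬¬b ∧ (b ∨ a) = 1/4 ∧ 1/2 = 1/4
¬c = ¬1/2 = 1/2
¬¬c = ¬1/2 = 1/2
(¬¬b ∧ (b ∨ a)) ∧ ¬¬c = 1/4 ∧ 1/2 = 1/4
((¬(c ∨ b) ⊃ (a ∨ a)) ⊃ ((b ∧ c) ∧ (b ∧ (a ∧ a)))) ⊃ ((¬¬b ∧ (b ∨ a)) ∧ ¬¬c) = 1/4 ⊃ 1/4 = 1
c ⊃ a = 1/2 ⊃ 1/2 = 1
¬c = ¬1/2 = 1/2
(c ⊃ a) ⊃ ¬c = 1 ⊃ 1/2 = 1/2
c ⊃ b = 1/2 ⊃ 1/4 = 3/4
((c ⊃ a) ⊃ ¬c) ∨ (c ⊃ b) = 1/2 ∨ 3/4 = 3/4
b ∨ c = 1/4 ∨ 1/2 = 1/2
(b ∨ c) ∨ b = 1/2 ∨ 1/4 = 1/2
(((c ⊃ a) ⊃ ¬c) ∨ (c ⊃ b)) ⊃ ((b ∨ c) ∨ b) = 3/4 ⊃ 1/2 = 3/4
c ∨ a = 1/2 ∨ 1/2 = 1/2
c ∨ (c ∨ a) = 1/2 ∨ 1/2 = 1/2
¬b = ¬1/4 = 3/4
¬b ∧ b = 3/4 ∧ 1/4 = 1/4
(c ∨ (c ∨ a)) ⊃ (¬b ∧ b) = 1/2 ⊃ 1/4 = 3/4
c ⊃ b = 1/2 ⊃ 1/4 = 3/4
¬(c ⊃ b) = ¬3/4 = 1/4
¬c = ¬1/2 = 1/2
¬c ⊃ a = 1/2 ⊃ 1/2 = 1
¬(c ⊃ b) ⊃ (¬c ⊃ a) = 1/4 ⊃ 1 = 1
((c ∨ (c ∨ a)) ⊃ (¬b ∧ b)) ∧ (¬(c ⊃ b) ⊃ (¬c ⊃ a)) = 3/4 ∧ 1 = 3/4
((((c ⊃ a) ⊃ ¬c) ∨ (c ⊃ b)) ⊃ ((b ∨ c) ∨ b)) ∧ (((c ∨ (c ∨ a)) ⊃ (¬b ∧ b)) ∧ (¬(c ⊃ b) ⊃ (¬c ⊃ a))) = 3/4 ∧ 3/4 = 3/4
(((¬(c ∨ b) ⊃ (a ∨ a)) ⊃ ((b ∧ c) ∧ (b ∧ (a ∧ a)))) ⊃ ((¬¬b ∧ (b ∨ a)) ∧ ¬¬c)) ∧ (((((c ⊃ a) ⊃ ¬c) ∨ (c ⊃ b)) ⊃ ((b ∨ c) ∨ b)) ∧ (((c ∨ (c ∨ a)) ⊃ (¬b ∧ b)) ∧ (¬(c ⊃ b) ⊃ (¬c ⊃ a)))) = 1 ∧ 3/4 = 3/4
a ⊃ c = 1/2 ⊃ 1/2 = 1
c ∧ (a ⊃ c) = 1/2 ∧ 1 = 1/2
¬a = ¬1/2 = 1/2
¬a ⊃ a = 1/2 ⊃ 1/2 = 1
¬c = ¬1/2 = 1/2
(¬a ⊃ a) ∧ ¬c = 1 ∧ 1/2 = 1/2
(c ∧ (a ⊃ c)) ⊃ ((¬a ⊃ a) ∧ ¬c) = 1/2 ⊃ 1/2 = 1
b ∨ c = 1/4 ∨ 1/2 = 1/2
(b ∨ c) ⊃ b = 1/2 ⊃ 1/4 = 3/4
a ⊃ a = 1/2 ⊃ 1/2 = 1
(a ⊃ a) ∨ a = 1 ∨ 1/2 = 1
((b ∨ c) ⊃ b) ∧ ((a ⊃ a) ∨ a) = 3/4 ∧ 1 = 3/4
((c ∧ (a ⊃ c)) ⊃ ((¬a ⊃ a) ∧ ¬c)) ∨ (((b ∨ c) ⊃ b) ∧ ((a ⊃ a) ∨ a)) = 1 ∨ 3/4 = 1
((((¬(c ∨ b) ⊃ (a ∨ a)) ⊃ ((b ∧ c) ∧ (b ∧ (a ∧ a)))) ⊃ ((¬¬b ∧ (b ∨ a)) ∧ ¬¬c)) ∧ (((((c ⊃ a) ⊃ ¬c) ∨ (c ⊃ b)) ⊃ ((b ∨ c) ∨ b)) ∧ (((c ∨ (c ∨ a)) ⊃ (¬b ∧ b)) ∧ (¬(c ⊃ b) ⊃ (¬c ⊃ a))))) ∧ (((c ∧ (a ⊃ c)) ⊃ ((¬a ⊃ a) ∧ ¬c)) ∨ (((b ∨ c) ⊃ b) ∧ ((a ⊃ a) ∨ a))) = 3/4 ∧ 1 = 3/4

3/4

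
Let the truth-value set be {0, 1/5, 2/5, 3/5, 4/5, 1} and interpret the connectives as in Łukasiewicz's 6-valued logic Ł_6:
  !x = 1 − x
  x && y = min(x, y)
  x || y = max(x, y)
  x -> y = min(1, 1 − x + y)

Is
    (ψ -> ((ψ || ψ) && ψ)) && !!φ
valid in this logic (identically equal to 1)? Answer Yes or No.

Counterexample: take φ = 0, ψ = 0.
ψ || ψ = 0 || 0 = 0
(ψ || ψ) && ψ = 0 && 0 = 0
ψ -> ((ψ || ψ) && ψ) = 0 -> 0 = 1
!φ = !0 = 1
!!φ = !1 = 0
(ψ -> ((ψ || ψ) && ψ)) && !!φ = 1 && 0 = 0
This gives 0 ≠ 1.

No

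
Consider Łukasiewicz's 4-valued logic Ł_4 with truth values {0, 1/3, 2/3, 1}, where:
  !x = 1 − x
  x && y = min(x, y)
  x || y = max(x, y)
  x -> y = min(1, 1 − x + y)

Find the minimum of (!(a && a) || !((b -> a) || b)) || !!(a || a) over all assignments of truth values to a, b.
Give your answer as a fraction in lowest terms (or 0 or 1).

Take a = 1/3, b = 0:
a && a = 1/3 && 1/3 = 1/3
!(a && a) = !1/3 = 2/3
b -> a = 0 -> 1/3 = 1
(b -> a) || b = 1 || 0 = 1
!((b -> a) || b) = !1 = 0
!(a && a) || !((b -> a) || b) = 2/3 || 0 = 2/3
a || a = 1/3 || 1/3 = 1/3
!(a || a) = !1/3 = 2/3
!!(a || a) = !2/3 = 1/3
(!(a && a) || !((b -> a) || b)) || !!(a || a) = 2/3 || 1/3 = 2/3
No assignment yields a value below 2/3, so this is the minimum.

2/3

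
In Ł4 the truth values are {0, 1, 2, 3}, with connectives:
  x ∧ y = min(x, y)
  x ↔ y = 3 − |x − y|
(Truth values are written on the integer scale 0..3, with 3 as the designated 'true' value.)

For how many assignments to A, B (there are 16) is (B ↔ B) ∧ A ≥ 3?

A = 0, B = 0 ↦ 0  <
A = 0, B = 1 ↦ 0  <
A = 0, B = 2 ↦ 0  <
A = 0, B = 3 ↦ 0  <
A = 1, B = 0 ↦ 1  <
A = 1, B = 1 ↦ 1  <
A = 1, B = 2 ↦ 1  <
A = 1, B = 3 ↦ 1  <
A = 2, B = 0 ↦ 2  <
A = 2, B = 1 ↦ 2  <
A = 2, B = 2 ↦ 2  <
A = 2, B = 3 ↦ 2  <
A = 3, B = 0 ↦ 3  ≥
A = 3, B = 1 ↦ 3  ≥
A = 3, B = 2 ↦ 3  ≥
A = 3, B = 3 ↦ 3  ≥
So 4 of the 16 assignments meet the threshold.

4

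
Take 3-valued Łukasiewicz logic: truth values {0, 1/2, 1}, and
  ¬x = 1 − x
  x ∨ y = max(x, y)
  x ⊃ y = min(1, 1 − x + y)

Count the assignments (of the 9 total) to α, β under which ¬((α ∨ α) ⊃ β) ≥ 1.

1

α = 0, β = 0 ↦ 0  <
α = 0, β = 1/2 ↦ 0  <
α = 0, β = 1 ↦ 0  <
α = 1/2, β = 0 ↦ 1/2  <
α = 1/2, β = 1/2 ↦ 0  <
α = 1/2, β = 1 ↦ 0  <
α = 1, β = 0 ↦ 1  ≥
α = 1, β = 1/2 ↦ 1/2  <
α = 1, β = 1 ↦ 0  <
So 1 of the 9 assignments meets the threshold.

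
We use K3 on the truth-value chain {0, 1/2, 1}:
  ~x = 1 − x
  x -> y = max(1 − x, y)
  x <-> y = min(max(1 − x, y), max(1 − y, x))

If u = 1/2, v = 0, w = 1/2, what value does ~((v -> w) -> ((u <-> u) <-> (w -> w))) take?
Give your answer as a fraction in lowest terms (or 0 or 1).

v -> w = 0 -> 1/2 = 1
u <-> u = 1/2 <-> 1/2 = 1/2
w -> w = 1/2 -> 1/2 = 1/2
(u <-> u) <-> (w -> w) = 1/2 <-> 1/2 = 1/2
(v -> w) -> ((u <-> u) <-> (w -> w)) = 1 -> 1/2 = 1/2
~((v -> w) -> ((u <-> u) <-> (w -> w))) = ~1/2 = 1/2

1/2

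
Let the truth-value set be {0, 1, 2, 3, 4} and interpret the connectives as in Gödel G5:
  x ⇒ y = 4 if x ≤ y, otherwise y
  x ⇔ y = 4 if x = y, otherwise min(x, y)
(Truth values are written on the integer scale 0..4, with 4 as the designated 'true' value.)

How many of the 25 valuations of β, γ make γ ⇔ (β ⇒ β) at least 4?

value 4: 5 assignments (counts)
value 3: 5 assignments
value 2: 5 assignments
value 1: 5 assignments
value 0: 5 assignments
So 5 of the 25 assignments meet the threshold.

5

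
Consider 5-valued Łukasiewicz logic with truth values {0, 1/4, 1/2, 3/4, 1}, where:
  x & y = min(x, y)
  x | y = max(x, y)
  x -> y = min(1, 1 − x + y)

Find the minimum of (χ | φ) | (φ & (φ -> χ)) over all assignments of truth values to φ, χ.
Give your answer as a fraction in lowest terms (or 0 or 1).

Take φ = 0, χ = 0:
χ | φ = 0 | 0 = 0
φ -> χ = 0 -> 0 = 1
φ & (φ -> χ) = 0 & 1 = 0
(χ | φ) | (φ & (φ -> χ)) = 0 | 0 = 0
No assignment yields a value below 0, so this is the minimum.

0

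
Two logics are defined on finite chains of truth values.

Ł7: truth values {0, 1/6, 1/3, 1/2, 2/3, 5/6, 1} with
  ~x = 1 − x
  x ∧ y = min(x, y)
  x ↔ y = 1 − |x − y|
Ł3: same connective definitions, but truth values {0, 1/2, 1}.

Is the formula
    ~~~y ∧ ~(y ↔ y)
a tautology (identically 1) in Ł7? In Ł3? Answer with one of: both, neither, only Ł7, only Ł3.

In Ł7: at y = 0 the value is 0 — not a tautology.
In Ł3: at y = 0 the value is 0 — not a tautology.

neither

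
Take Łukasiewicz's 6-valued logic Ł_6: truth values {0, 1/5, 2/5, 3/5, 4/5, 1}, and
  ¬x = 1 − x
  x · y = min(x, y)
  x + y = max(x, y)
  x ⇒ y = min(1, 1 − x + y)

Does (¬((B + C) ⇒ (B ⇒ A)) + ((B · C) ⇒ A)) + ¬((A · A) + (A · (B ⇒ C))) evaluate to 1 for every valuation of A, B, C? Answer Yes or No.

Counterexample: take A = 1/5, B = 2/5, C = 2/5.
B + C = 2/5 + 2/5 = 2/5
B ⇒ A = 2/5 ⇒ 1/5 = 4/5
(B + C) ⇒ (B ⇒ A) = 2/5 ⇒ 4/5 = 1
¬((B + C) ⇒ (B ⇒ A)) = ¬1 = 0
B · C = 2/5 · 2/5 = 2/5
(B · C) ⇒ A = 2/5 ⇒ 1/5 = 4/5
¬((B + C) ⇒ (B ⇒ A)) + ((B · C) ⇒ A) = 0 + 4/5 = 4/5
A · A = 1/5 · 1/5 = 1/5
B ⇒ C = 2/5 ⇒ 2/5 = 1
A · (B ⇒ C) = 1/5 · 1 = 1/5
(A · A) + (A · (B ⇒ C)) = 1/5 + 1/5 = 1/5
¬((A · A) + (A · (B ⇒ C))) = ¬1/5 = 4/5
(¬((B + C) ⇒ (B ⇒ A)) + ((B · C) ⇒ A)) + ¬((A · A) + (A · (B ⇒ C))) = 4/5 + 4/5 = 4/5
This gives 4/5 ≠ 1.

No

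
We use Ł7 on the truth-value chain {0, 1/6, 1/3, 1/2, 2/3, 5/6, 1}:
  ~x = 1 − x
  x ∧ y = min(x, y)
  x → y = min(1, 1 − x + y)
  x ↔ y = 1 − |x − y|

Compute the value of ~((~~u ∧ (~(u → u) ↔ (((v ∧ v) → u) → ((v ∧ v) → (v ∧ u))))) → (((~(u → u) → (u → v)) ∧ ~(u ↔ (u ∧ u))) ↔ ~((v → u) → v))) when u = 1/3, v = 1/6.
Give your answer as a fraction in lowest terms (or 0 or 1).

~u = ~1/3 = 2/3
~~u = ~2/3 = 1/3
u → u = 1/3 → 1/3 = 1
~(u → u) = ~1 = 0
v ∧ v = 1/6 ∧ 1/6 = 1/6
(v ∧ v) → u = 1/6 → 1/3 = 1
v ∧ v = 1/6 ∧ 1/6 = 1/6
v ∧ u = 1/6 ∧ 1/3 = 1/6
(v ∧ v) → (v ∧ u) = 1/6 → 1/6 = 1
((v ∧ v) → u) → ((v ∧ v) → (v ∧ u)) = 1 → 1 = 1
~(u → u) ↔ (((v ∧ v) → u) → ((v ∧ v) → (v ∧ u))) = 0 ↔ 1 = 0
~~u ∧ (~(u → u) ↔ (((v ∧ v) → u) → ((v ∧ v) → (v ∧ u)))) = 1/3 ∧ 0 = 0
u → u = 1/3 → 1/3 = 1
~(u → u) = ~1 = 0
u → v = 1/3 → 1/6 = 5/6
~(u → u) → (u → v) = 0 → 5/6 = 1
u ∧ u = 1/3 ∧ 1/3 = 1/3
u ↔ (u ∧ u) = 1/3 ↔ 1/3 = 1
~(u ↔ (u ∧ u)) = ~1 = 0
(~(u → u) → (u → v)) ∧ ~(u ↔ (u ∧ u)) = 1 ∧ 0 = 0
v → u = 1/6 → 1/3 = 1
(v → u) → v = 1 → 1/6 = 1/6
~((v → u) → v) = ~1/6 = 5/6
((~(u → u) → (u → v)) ∧ ~(u ↔ (u ∧ u))) ↔ ~((v → u) → v) = 0 ↔ 5/6 = 1/6
(~~u ∧ (~(u → u) ↔ (((v ∧ v) → u) → ((v ∧ v) → (v ∧ u))))) → (((~(u → u) → (u → v)) ∧ ~(u ↔ (u ∧ u))) ↔ ~((v → u) → v)) = 0 → 1/6 = 1
~((~~u ∧ (~(u → u) ↔ (((v ∧ v) → u) → ((v ∧ v) → (v ∧ u))))) → (((~(u → u) → (u → v)) ∧ ~(u ↔ (u ∧ u))) ↔ ~((v → u) → v))) = ~1 = 0

0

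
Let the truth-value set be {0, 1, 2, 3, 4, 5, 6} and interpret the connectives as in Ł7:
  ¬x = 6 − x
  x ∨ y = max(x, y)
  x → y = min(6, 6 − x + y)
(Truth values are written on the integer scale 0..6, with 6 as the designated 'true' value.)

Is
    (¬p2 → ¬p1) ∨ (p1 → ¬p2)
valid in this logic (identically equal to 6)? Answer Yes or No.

Counterexample: take p1 = 4, p2 = 3.
¬p2 = ¬3 = 3
¬p1 = ¬4 = 2
¬p2 → ¬p1 = 3 → 2 = 5
¬p2 = ¬3 = 3
p1 → ¬p2 = 4 → 3 = 5
(¬p2 → ¬p1) ∨ (p1 → ¬p2) = 5 ∨ 5 = 5
This gives 5 ≠ 6.

No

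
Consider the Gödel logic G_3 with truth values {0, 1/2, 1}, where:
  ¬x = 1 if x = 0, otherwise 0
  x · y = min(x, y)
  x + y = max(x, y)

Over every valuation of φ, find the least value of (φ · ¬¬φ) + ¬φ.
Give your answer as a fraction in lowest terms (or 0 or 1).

Take φ = 1/2:
¬φ = ¬1/2 = 0
¬¬φ = ¬0 = 1
φ · ¬¬φ = 1/2 · 1 = 1/2
¬φ = ¬1/2 = 0
(φ · ¬¬φ) + ¬φ = 1/2 + 0 = 1/2
No assignment yields a value below 1/2, so this is the minimum.

1/2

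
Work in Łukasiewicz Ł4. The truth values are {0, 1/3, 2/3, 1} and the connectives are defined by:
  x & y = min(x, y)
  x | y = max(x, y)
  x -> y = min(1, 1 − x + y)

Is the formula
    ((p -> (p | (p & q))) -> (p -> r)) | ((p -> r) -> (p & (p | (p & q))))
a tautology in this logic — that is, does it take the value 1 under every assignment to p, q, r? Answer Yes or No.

Counterexample: take p = 1/3, q = 0, r = 0.
p & q = 1/3 & 0 = 0
p | (p & q) = 1/3 | 0 = 1/3
p -> (p | (p & q)) = 1/3 -> 1/3 = 1
p -> r = 1/3 -> 0 = 2/3
(p -> (p | (p & q))) -> (p -> r) = 1 -> 2/3 = 2/3
p -> r = 1/3 -> 0 = 2/3
p & q = 1/3 & 0 = 0
p | (p & q) = 1/3 | 0 = 1/3
p & (p | (p & q)) = 1/3 & 1/3 = 1/3
(p -> r) -> (p & (p | (p & q))) = 2/3 -> 1/3 = 2/3
((p -> (p | (p & q))) -> (p -> r)) | ((p -> r) -> (p & (p | (p & q)))) = 2/3 | 2/3 = 2/3
This gives 2/3 ≠ 1.

No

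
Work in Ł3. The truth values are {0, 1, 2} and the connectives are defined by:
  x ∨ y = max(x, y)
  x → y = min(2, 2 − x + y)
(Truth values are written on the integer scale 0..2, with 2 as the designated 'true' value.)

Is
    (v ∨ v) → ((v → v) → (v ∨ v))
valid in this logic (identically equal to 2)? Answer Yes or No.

Yes

v = 0 ↦ 2
v = 1 ↦ 2
v = 2 ↦ 2
Every assignment gives a value ≥ 2.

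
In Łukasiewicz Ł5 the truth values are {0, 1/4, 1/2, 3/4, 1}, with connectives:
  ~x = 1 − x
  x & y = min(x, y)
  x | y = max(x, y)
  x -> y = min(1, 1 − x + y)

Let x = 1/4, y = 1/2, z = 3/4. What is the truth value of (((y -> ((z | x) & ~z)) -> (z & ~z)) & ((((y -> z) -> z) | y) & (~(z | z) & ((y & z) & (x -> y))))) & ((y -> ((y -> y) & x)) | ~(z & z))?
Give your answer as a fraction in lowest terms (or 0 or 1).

1/4

z | x = 3/4 | 1/4 = 3/4
~z = ~3/4 = 1/4
(z | x) & ~z = 3/4 & 1/4 = 1/4
y -> ((z | x) & ~z) = 1/2 -> 1/4 = 3/4
~z = ~3/4 = 1/4
z & ~z = 3/4 & 1/4 = 1/4
(y -> ((z | x) & ~z)) -> (z & ~z) = 3/4 -> 1/4 = 1/2
y -> z = 1/2 -> 3/4 = 1
(y -> z) -> z = 1 -> 3/4 = 3/4
((y -> z) -> z) | y = 3/4 | 1/2 = 3/4
z | z = 3/4 | 3/4 = 3/4
~(z | z) = ~3/4 = 1/4
y & z = 1/2 & 3/4 = 1/2
x -> y = 1/4 -> 1/2 = 1
(y & z) & (x -> y) = 1/2 & 1 = 1/2
~(z | z) & ((y & z) & (x -> y)) = 1/4 & 1/2 = 1/4
(((y -> z) -> z) | y) & (~(z | z) & ((y & z) & (x -> y))) = 3/4 & 1/4 = 1/4
((y -> ((z | x) & ~z)) -> (z & ~z)) & ((((y -> z) -> z) | y) & (~(z | z) & ((y & z) & (x -> y)))) = 1/2 & 1/4 = 1/4
y -> y = 1/2 -> 1/2 = 1
(y -> y) & x = 1 & 1/4 = 1/4
y -> ((y -> y) & x) = 1/2 -> 1/4 = 3/4
z & z = 3/4 & 3/4 = 3/4
~(z & z) = ~3/4 = 1/4
(y -> ((y -> y) & x)) | ~(z & z) = 3/4 | 1/4 = 3/4
(((y -> ((z | x) & ~z)) -> (z & ~z)) & ((((y -> z) -> z) | y) & (~(z | z) & ((y & z) & (x -> y))))) & ((y -> ((y -> y) & x)) | ~(z & z)) = 1/4 & 3/4 = 1/4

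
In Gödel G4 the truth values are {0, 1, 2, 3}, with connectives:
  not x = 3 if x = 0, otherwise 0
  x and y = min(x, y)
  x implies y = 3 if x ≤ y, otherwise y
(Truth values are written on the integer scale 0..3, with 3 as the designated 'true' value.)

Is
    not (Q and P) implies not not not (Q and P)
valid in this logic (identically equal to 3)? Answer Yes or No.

P = 0, Q = 0 ↦ 3
P = 0, Q = 1 ↦ 3
P = 0, Q = 2 ↦ 3
P = 0, Q = 3 ↦ 3
P = 1, Q = 0 ↦ 3
P = 1, Q = 1 ↦ 3
P = 1, Q = 2 ↦ 3
P = 1, Q = 3 ↦ 3
P = 2, Q = 0 ↦ 3
P = 2, Q = 1 ↦ 3
P = 2, Q = 2 ↦ 3
P = 2, Q = 3 ↦ 3
P = 3, Q = 0 ↦ 3
P = 3, Q = 1 ↦ 3
P = 3, Q = 2 ↦ 3
P = 3, Q = 3 ↦ 3
Every assignment gives a value ≥ 3.

Yes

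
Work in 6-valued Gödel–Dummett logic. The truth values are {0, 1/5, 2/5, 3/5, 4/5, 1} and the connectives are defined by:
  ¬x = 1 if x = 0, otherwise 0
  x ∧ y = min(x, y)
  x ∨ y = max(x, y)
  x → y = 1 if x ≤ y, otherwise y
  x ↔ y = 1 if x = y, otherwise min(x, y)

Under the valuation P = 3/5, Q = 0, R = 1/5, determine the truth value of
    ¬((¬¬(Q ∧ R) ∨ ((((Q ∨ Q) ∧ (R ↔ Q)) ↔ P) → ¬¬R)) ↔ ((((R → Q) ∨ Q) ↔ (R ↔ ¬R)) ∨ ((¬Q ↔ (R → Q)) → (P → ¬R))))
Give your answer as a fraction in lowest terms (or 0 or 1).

Q ∧ R = 0 ∧ 1/5 = 0
¬(Q ∧ R) = ¬0 = 1
¬¬(Q ∧ R) = ¬1 = 0
Q ∨ Q = 0 ∨ 0 = 0
R ↔ Q = 1/5 ↔ 0 = 0
(Q ∨ Q) ∧ (R ↔ Q) = 0 ∧ 0 = 0
((Q ∨ Q) ∧ (R ↔ Q)) ↔ P = 0 ↔ 3/5 = 0
¬R = ¬1/5 = 0
¬¬R = ¬0 = 1
(((Q ∨ Q) ∧ (R ↔ Q)) ↔ P) → ¬¬R = 0 → 1 = 1
¬¬(Q ∧ R) ∨ ((((Q ∨ Q) ∧ (R ↔ Q)) ↔ P) → ¬¬R) = 0 ∨ 1 = 1
R → Q = 1/5 → 0 = 0
(R → Q) ∨ Q = 0 ∨ 0 = 0
¬R = ¬1/5 = 0
R ↔ ¬R = 1/5 ↔ 0 = 0
((R → Q) ∨ Q) ↔ (R ↔ ¬R) = 0 ↔ 0 = 1
¬Q = ¬0 = 1
R → Q = 1/5 → 0 = 0
¬Q ↔ (R → Q) = 1 ↔ 0 = 0
¬R = ¬1/5 = 0
P → ¬R = 3/5 → 0 = 0
(¬Q ↔ (R → Q)) → (P → ¬R) = 0 → 0 = 1
(((R → Q) ∨ Q) ↔ (R ↔ ¬R)) ∨ ((¬Q ↔ (R → Q)) → (P → ¬R)) = 1 ∨ 1 = 1
(¬¬(Q ∧ R) ∨ ((((Q ∨ Q) ∧ (R ↔ Q)) ↔ P) → ¬¬R)) ↔ ((((R → Q) ∨ Q) ↔ (R ↔ ¬R)) ∨ ((¬Q ↔ (R → Q)) → (P → ¬R))) = 1 ↔ 1 = 1
¬((¬¬(Q ∧ R) ∨ ((((Q ∨ Q) ∧ (R ↔ Q)) ↔ P) → ¬¬R)) ↔ ((((R → Q) ∨ Q) ↔ (R ↔ ¬R)) ∨ ((¬Q ↔ (R → Q)) → (P → ¬R)))) = ¬1 = 0

0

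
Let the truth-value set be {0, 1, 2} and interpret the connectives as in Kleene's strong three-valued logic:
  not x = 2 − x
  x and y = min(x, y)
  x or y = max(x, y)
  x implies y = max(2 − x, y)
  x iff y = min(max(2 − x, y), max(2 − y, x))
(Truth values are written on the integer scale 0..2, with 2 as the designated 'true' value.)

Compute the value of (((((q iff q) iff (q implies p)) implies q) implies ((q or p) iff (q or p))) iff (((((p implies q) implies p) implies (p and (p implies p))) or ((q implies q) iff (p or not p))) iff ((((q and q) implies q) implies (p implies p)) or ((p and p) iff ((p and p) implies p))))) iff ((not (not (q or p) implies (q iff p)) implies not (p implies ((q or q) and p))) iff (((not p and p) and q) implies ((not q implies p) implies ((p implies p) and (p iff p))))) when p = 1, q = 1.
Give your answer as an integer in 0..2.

1

q iff q = 1 iff 1 = 1
q implies p = 1 implies 1 = 1
(q iff q) iff (q implies p) = 1 iff 1 = 1
((q iff q) iff (q implies p)) implies q = 1 implies 1 = 1
q or p = 1 or 1 = 1
q or p = 1 or 1 = 1
(q or p) iff (q or p) = 1 iff 1 = 1
(((q iff q) iff (q implies p)) implies q) implies ((q or p) iff (q or p)) = 1 implies 1 = 1
p implies q = 1 implies 1 = 1
(p implies q) implies p = 1 implies 1 = 1
p implies p = 1 implies 1 = 1
p and (p implies p) = 1 and 1 = 1
((p implies q) implies p) implies (p and (p implies p)) = 1 implies 1 = 1
q implies q = 1 implies 1 = 1
not p = not 1 = 1
p or not p = 1 or 1 = 1
(q implies q) iff (p or not p) = 1 iff 1 = 1
(((p implies q) implies p) implies (p and (p implies p))) or ((q implies q) iff (p or not p)) = 1 or 1 = 1
q and q = 1 and 1 = 1
(q and q) implies q = 1 implies 1 = 1
p implies p = 1 implies 1 = 1
((q and q) implies q) implies (p implies p) = 1 implies 1 = 1
p and p = 1 and 1 = 1
p and p = 1 and 1 = 1
(p and p) implies p = 1 implies 1 = 1
(p and p) iff ((p and p) implies p) = 1 iff 1 = 1
(((q and q) implies q) implies (p implies p)) or ((p and p) iff ((p and p) implies p)) = 1 or 1 = 1
((((p implies q) implies p) implies (p and (p implies p))) or ((q implies q) iff (p or not p))) iff ((((q and q) implies q) implies (p implies p)) or ((p and p) iff ((p and p) implies p))) = 1 iff 1 = 1
((((q iff q) iff (q implies p)) implies q) implies ((q or p) iff (q or p))) iff (((((p implies q) implies p) implies (p and (p implies p))) or ((q implies q) iff (p or not p))) iff ((((q and q) implies q) implies (p implies p)) or ((p and p) iff ((p and p) implies p)))) = 1 iff 1 = 1
q or p = 1 or 1 = 1
not (q or p) = not 1 = 1
q iff p = 1 iff 1 = 1
not (q or p) implies (q iff p) = 1 implies 1 = 1
not (not (q or p) implies (q iff p)) = not 1 = 1
q or q = 1 or 1 = 1
(q or q) and p = 1 and 1 = 1
p implies ((q or q) and p) = 1 implies 1 = 1
not (p implies ((q or q) and p)) = not 1 = 1
not (not (q or p) implies (q iff p)) implies not (p implies ((q or q) and p)) = 1 implies 1 = 1
not p = not 1 = 1
not p and p = 1 and 1 = 1
(not p and p) and q = 1 and 1 = 1
not q = not 1 = 1
not q implies p = 1 implies 1 = 1
p implies p = 1 implies 1 = 1
p iff p = 1 iff 1 = 1
(p implies p) and (p iff p) = 1 and 1 = 1
(not q implies p) implies ((p implies p) and (p iff p)) = 1 implies 1 = 1
((not p and p) and q) implies ((not q implies p) implies ((p implies p) and (p iff p))) = 1 implies 1 = 1
(not (not (q or p) implies (q iff p)) implies not (p implies ((q or q) and p))) iff (((not p and p) and q) implies ((not q implies p) implies ((p implies p) and (p iff p)))) = 1 iff 1 = 1
(((((q iff q) iff (q implies p)) implies q) implies ((q or p) iff (q or p))) iff (((((p implies q) implies p) implies (p and (p implies p))) or ((q implies q) iff (p or not p))) iff ((((q and q) implies q) implies (p implies p)) or ((p and p) iff ((p and p) implies p))))) iff ((not (not (q or p) implies (q iff p)) implies not (p implies ((q or q) and p))) iff (((not p and p) and q) implies ((not q implies p) implies ((p implies p) and (p iff p))))) = 1 iff 1 = 1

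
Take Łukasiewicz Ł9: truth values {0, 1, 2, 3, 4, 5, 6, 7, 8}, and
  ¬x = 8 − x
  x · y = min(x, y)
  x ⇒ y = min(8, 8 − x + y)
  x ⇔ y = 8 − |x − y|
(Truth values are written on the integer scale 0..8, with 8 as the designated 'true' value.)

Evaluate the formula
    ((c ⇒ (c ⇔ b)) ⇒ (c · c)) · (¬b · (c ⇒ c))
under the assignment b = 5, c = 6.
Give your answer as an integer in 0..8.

3

c ⇔ b = 6 ⇔ 5 = 7
c ⇒ (c ⇔ b) = 6 ⇒ 7 = 8
c · c = 6 · 6 = 6
(c ⇒ (c ⇔ b)) ⇒ (c · c) = 8 ⇒ 6 = 6
¬b = ¬5 = 3
c ⇒ c = 6 ⇒ 6 = 8
¬b · (c ⇒ c) = 3 · 8 = 3
((c ⇒ (c ⇔ b)) ⇒ (c · c)) · (¬b · (c ⇒ c)) = 6 · 3 = 3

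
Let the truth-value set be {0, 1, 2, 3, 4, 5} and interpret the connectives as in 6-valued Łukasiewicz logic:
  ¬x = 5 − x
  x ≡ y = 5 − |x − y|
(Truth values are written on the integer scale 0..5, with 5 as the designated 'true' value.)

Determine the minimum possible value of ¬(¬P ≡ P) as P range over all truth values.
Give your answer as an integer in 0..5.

1

Take P = 2:
¬P = ¬2 = 3
¬P ≡ P = 3 ≡ 2 = 4
¬(¬P ≡ P) = ¬4 = 1
No assignment yields a value below 1, so this is the minimum.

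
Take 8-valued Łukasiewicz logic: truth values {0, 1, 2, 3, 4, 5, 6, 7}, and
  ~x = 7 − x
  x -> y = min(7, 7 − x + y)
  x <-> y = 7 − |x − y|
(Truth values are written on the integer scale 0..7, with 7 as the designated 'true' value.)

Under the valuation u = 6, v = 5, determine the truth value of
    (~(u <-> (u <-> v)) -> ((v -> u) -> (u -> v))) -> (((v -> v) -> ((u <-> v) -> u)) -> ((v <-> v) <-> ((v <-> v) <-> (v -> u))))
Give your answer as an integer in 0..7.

u <-> v = 6 <-> 5 = 6
u <-> (u <-> v) = 6 <-> 6 = 7
~(u <-> (u <-> v)) = ~7 = 0
v -> u = 5 -> 6 = 7
u -> v = 6 -> 5 = 6
(v -> u) -> (u -> v) = 7 -> 6 = 6
~(u <-> (u <-> v)) -> ((v -> u) -> (u -> v)) = 0 -> 6 = 7
v -> v = 5 -> 5 = 7
u <-> v = 6 <-> 5 = 6
(u <-> v) -> u = 6 -> 6 = 7
(v -> v) -> ((u <-> v) -> u) = 7 -> 7 = 7
v <-> v = 5 <-> 5 = 7
v <-> v = 5 <-> 5 = 7
v -> u = 5 -> 6 = 7
(v <-> v) <-> (v -> u) = 7 <-> 7 = 7
(v <-> v) <-> ((v <-> v) <-> (v -> u)) = 7 <-> 7 = 7
((v -> v) -> ((u <-> v) -> u)) -> ((v <-> v) <-> ((v <-> v) <-> (v -> u))) = 7 -> 7 = 7
(~(u <-> (u <-> v)) -> ((v -> u) -> (u -> v))) -> (((v -> v) -> ((u <-> v) -> u)) -> ((v <-> v) <-> ((v <-> v) <-> (v -> u)))) = 7 -> 7 = 7

7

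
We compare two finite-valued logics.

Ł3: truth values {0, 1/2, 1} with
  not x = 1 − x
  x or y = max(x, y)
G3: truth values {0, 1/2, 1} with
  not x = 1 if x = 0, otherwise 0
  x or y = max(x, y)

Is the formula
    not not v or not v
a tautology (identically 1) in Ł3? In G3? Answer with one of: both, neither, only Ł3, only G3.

only G3

In Ł3: at v = 1/2 the value is 1/2 — not a tautology.
In G3: every assignment gives 1 — tautology.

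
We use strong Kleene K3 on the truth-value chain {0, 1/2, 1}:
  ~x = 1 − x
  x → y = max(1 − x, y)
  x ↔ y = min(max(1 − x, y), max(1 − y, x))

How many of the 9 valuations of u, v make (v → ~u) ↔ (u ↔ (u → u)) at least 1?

u = 0, v = 0 ↦ 0  <
u = 0, v = 1/2 ↦ 0  <
u = 0, v = 1 ↦ 0  <
u = 1/2, v = 0 ↦ 1/2  <
u = 1/2, v = 1/2 ↦ 1/2  <
u = 1/2, v = 1 ↦ 1/2  <
u = 1, v = 0 ↦ 1  ≥
u = 1, v = 1/2 ↦ 1/2  <
u = 1, v = 1 ↦ 0  <
So 1 of the 9 assignments meets the threshold.

1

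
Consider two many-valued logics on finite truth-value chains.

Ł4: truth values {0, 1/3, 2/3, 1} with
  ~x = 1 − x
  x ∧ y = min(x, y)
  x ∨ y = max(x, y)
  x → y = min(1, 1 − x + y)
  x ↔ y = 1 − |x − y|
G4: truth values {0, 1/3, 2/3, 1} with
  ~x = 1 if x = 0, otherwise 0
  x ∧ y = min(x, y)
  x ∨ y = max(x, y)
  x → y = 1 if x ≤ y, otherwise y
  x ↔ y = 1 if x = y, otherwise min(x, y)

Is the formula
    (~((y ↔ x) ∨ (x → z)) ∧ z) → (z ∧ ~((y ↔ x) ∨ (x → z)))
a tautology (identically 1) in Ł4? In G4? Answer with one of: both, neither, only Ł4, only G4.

In Ł4: every assignment gives 1 — tautology.
In G4: every assignment gives 1 — tautology.

both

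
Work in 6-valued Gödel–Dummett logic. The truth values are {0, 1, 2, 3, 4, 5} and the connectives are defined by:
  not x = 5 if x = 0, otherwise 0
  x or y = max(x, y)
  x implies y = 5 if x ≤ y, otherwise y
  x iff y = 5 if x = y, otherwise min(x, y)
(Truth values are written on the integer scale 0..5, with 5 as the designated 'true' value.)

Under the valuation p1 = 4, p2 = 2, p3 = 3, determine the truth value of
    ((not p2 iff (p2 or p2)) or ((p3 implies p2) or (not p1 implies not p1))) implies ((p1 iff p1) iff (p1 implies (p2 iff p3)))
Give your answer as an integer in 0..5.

2

not p2 = not 2 = 0
p2 or p2 = 2 or 2 = 2
not p2 iff (p2 or p2) = 0 iff 2 = 0
p3 implies p2 = 3 implies 2 = 2
not p1 = not 4 = 0
not p1 = not 4 = 0
not p1 implies not p1 = 0 implies 0 = 5
(p3 implies p2) or (not p1 implies not p1) = 2 or 5 = 5
(not p2 iff (p2 or p2)) or ((p3 implies p2) or (not p1 implies not p1)) = 0 or 5 = 5
p1 iff p1 = 4 iff 4 = 5
p2 iff p3 = 2 iff 3 = 2
p1 implies (p2 iff p3) = 4 implies 2 = 2
(p1 iff p1) iff (p1 implies (p2 iff p3)) = 5 iff 2 = 2
((not p2 iff (p2 or p2)) or ((p3 implies p2) or (not p1 implies not p1))) implies ((p1 iff p1) iff (p1 implies (p2 iff p3))) = 5 implies 2 = 2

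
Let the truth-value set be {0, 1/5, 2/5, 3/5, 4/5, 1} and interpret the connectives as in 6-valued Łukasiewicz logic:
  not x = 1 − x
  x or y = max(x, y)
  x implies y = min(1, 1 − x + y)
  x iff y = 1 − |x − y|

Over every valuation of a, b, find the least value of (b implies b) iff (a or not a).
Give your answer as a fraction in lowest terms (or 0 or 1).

3/5

Take a = 2/5, b = 0:
b implies b = 0 implies 0 = 1
not a = not 2/5 = 3/5
a or not a = 2/5 or 3/5 = 3/5
(b implies b) iff (a or not a) = 1 iff 3/5 = 3/5
No assignment yields a value below 3/5, so this is the minimum.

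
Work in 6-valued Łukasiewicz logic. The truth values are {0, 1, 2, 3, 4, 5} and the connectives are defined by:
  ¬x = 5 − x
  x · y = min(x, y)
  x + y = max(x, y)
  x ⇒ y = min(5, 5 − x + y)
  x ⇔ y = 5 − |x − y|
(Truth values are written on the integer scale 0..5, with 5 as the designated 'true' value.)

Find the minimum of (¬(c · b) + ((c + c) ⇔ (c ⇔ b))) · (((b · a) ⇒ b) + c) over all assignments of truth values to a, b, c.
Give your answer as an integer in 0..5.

Take a = 0, b = 2, c = 2:
c · b = 2 · 2 = 2
¬(c · b) = ¬2 = 3
c + c = 2 + 2 = 2
c ⇔ b = 2 ⇔ 2 = 5
(c + c) ⇔ (c ⇔ b) = 2 ⇔ 5 = 2
¬(c · b) + ((c + c) ⇔ (c ⇔ b)) = 3 + 2 = 3
b · a = 2 · 0 = 0
(b · a) ⇒ b = 0 ⇒ 2 = 5
((b · a) ⇒ b) + c = 5 + 2 = 5
(¬(c · b) + ((c + c) ⇔ (c ⇔ b))) · (((b · a) ⇒ b) + c) = 3 · 5 = 3
No assignment yields a value below 3, so this is the minimum.

3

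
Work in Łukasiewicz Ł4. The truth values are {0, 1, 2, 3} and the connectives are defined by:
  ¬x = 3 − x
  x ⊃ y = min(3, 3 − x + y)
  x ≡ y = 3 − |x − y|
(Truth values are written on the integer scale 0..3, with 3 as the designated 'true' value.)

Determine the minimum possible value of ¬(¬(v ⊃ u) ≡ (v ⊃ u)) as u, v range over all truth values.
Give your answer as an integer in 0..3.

Take u = 0, v = 1:
v ⊃ u = 1 ⊃ 0 = 2
¬(v ⊃ u) = ¬2 = 1
v ⊃ u = 1 ⊃ 0 = 2
¬(v ⊃ u) ≡ (v ⊃ u) = 1 ≡ 2 = 2
¬(¬(v ⊃ u) ≡ (v ⊃ u)) = ¬2 = 1
No assignment yields a value below 1, so this is the minimum.

1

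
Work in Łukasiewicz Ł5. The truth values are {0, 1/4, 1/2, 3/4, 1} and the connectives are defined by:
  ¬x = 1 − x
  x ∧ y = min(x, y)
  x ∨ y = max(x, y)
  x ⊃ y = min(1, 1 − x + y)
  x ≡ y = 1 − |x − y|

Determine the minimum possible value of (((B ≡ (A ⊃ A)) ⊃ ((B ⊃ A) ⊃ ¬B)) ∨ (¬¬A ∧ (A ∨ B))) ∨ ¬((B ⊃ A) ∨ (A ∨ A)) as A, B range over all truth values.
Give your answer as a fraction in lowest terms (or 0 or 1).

Take A = 1/2, B = 1:
A ⊃ A = 1/2 ⊃ 1/2 = 1
B ≡ (A ⊃ A) = 1 ≡ 1 = 1
B ⊃ A = 1 ⊃ 1/2 = 1/2
¬B = ¬1 = 0
(B ⊃ A) ⊃ ¬B = 1/2 ⊃ 0 = 1/2
(B ≡ (A ⊃ A)) ⊃ ((B ⊃ A) ⊃ ¬B) = 1 ⊃ 1/2 = 1/2
¬A = ¬1/2 = 1/2
¬¬A = ¬1/2 = 1/2
A ∨ B = 1/2 ∨ 1 = 1
¬¬A ∧ (A ∨ B) = 1/2 ∧ 1 = 1/2
((B ≡ (A ⊃ A)) ⊃ ((B ⊃ A) ⊃ ¬B)) ∨ (¬¬A ∧ (A ∨ B)) = 1/2 ∨ 1/2 = 1/2
B ⊃ A = 1 ⊃ 1/2 = 1/2
A ∨ A = 1/2 ∨ 1/2 = 1/2
(B ⊃ A) ∨ (A ∨ A) = 1/2 ∨ 1/2 = 1/2
¬((B ⊃ A) ∨ (A ∨ A)) = ¬1/2 = 1/2
(((B ≡ (A ⊃ A)) ⊃ ((B ⊃ A) ⊃ ¬B)) ∨ (¬¬A ∧ (A ∨ B))) ∨ ¬((B ⊃ A) ∨ (A ∨ A)) = 1/2 ∨ 1/2 = 1/2
No assignment yields a value below 1/2, so this is the minimum.

1/2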